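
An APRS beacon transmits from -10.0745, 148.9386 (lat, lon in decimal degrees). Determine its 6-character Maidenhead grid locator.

QH49lw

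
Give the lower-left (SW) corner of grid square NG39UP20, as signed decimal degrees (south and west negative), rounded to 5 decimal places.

Field N=13, G=6: +13·20° lon, +6·10° lat → SW at lon 80°, lat -30°.
Square 3, 9: +3·2° lon, +9·1° lat → SW at lon 86°, lat -21°.
Subsquare u=20, p=15: +20·0.0833333° lon, +15·0.0416667° lat → SW at lon 87.6667°, lat -20.375°.
Extended square 2, 0: +2·0.00833333° lon, +0·0.00416667° lat → SW at lon 87.6833°, lat -20.375°.
latitude -20.37500, longitude 87.68333.

-20.37500, 87.68333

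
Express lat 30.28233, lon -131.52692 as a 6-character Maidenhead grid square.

CM40fg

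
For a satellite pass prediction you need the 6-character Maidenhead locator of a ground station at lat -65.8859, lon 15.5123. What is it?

JC74sc

Add 180° to longitude and 90° to latitude: 195.5123, 24.1141.
Field: 195.5123/20 → 9 → J, 24.1141/10 → 2 → C; chars JC.
Square: 15.5123/2 → 7, 4.1141/1 → 4; chars 74.
Subsquare: 1.5123/0.0833333 → 18 → s, 0.1141/0.0416667 → 2 → c; chars sc.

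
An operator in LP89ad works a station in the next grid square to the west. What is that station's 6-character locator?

Longitude subsquare a = 0; −1 → -1, wraps to 23 = x, carry into square.
Longitude square 8; −1 → 7.
The latitude characters are unchanged.

LP79xd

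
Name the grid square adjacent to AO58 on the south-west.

AO47

Longitude square 5; −1 → 4.
Latitude square 8; −1 → 7.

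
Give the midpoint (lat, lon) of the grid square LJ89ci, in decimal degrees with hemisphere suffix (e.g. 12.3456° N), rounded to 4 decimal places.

9.3542° N, 56.2083° E

Field L=11, J=9: +11·20° lon, +9·10° lat → SW at lon 40°, lat 0°.
Square 8, 9: +8·2° lon, +9·1° lat → SW at lon 56°, lat 9°.
Subsquare c=2, i=8: +2·0.0833333° lon, +8·0.0416667° lat → SW at lon 56.1667°, lat 9.33333°.
Cell spans 0.0833333° lon × 0.0416667° lat. Centre is SW corner plus half of each.
latitude 9.3542° N, longitude 56.2083° E.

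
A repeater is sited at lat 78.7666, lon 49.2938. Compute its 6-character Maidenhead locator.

LQ48ps

Shift to the Maidenhead origin (180°W, 90°S): lon 229.2938, lat 168.7666.
Field: lon ⌊229.2938/20⌋ = 11 → L; lat ⌊168.7666/10⌋ = 16 → Q.
Square: lon ⌊9.2938/2⌋ = 4; lat ⌊8.7666/1⌋ = 8.
Subsquare: lon ⌊1.2938/0.0833333⌋ = 15 → p; lat ⌊0.7666/0.0416667⌋ = 18 → s.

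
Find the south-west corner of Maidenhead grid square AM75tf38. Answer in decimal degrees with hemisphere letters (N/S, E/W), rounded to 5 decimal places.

35.24167° N, 164.39167° W

Field A=0, M=12: +0·20° lon, +12·10° lat → SW at lon -180°, lat 30°.
Square 7, 5: +7·2° lon, +5·1° lat → SW at lon -166°, lat 35°.
Subsquare t=19, f=5: +19·0.0833333° lon, +5·0.0416667° lat → SW at lon -164.417°, lat 35.2083°.
Extended square 3, 8: +3·0.00833333° lon, +8·0.00416667° lat → SW at lon -164.392°, lat 35.2417°.
latitude 35.24167° N, longitude 164.39167° W.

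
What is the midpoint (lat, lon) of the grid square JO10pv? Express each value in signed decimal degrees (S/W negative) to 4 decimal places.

50.8958, 3.2917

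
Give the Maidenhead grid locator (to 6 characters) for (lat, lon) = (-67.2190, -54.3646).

GC22ts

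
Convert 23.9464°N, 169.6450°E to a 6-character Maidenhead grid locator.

RL43tw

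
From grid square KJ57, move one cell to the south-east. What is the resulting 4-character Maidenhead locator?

KJ66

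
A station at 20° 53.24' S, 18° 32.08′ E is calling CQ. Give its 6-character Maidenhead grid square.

JG99gc

Add 180° to longitude and 90° to latitude: 198.5347, 69.1127.
Field: 198.5347/20 → 9 → J, 69.1127/10 → 6 → G; chars JG.
Square: 18.5347/2 → 9, 9.1127/1 → 9; chars 99.
Subsquare: 0.5347/0.0833333 → 6 → g, 0.1127/0.0416667 → 2 → c; chars gc.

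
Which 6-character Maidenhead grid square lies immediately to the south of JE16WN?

JE16wm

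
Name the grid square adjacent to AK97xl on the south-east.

Longitude subsquare x = 23; +1 → 24, wraps to 0 = a, carry into square.
Longitude square 9; +1 → 10, wraps to 0, carry into field.
Longitude field A = 0; +1 → 1 = B.
Latitude subsquare l = 11; −1 → 10 = k.

BK07ak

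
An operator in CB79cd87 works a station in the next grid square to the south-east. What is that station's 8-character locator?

Longitude extended square 8; +1 → 9.
Latitude extended square 7; −1 → 6.

CB79cd96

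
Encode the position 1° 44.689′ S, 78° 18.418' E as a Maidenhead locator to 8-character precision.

MI98dg61

Shift to the Maidenhead origin (180°W, 90°S): lon 258.30697, lat 88.25518.
Field: lon ⌊258.30697/20⌋ = 12 → M; lat ⌊88.25518/10⌋ = 8 → I.
Square: lon ⌊18.30697/2⌋ = 9; lat ⌊8.25518/1⌋ = 8.
Subsquare: lon ⌊0.30697/0.0833333⌋ = 3 → d; lat ⌊0.25518/0.0416667⌋ = 6 → g.
Extended square: lon ⌊0.05697/0.00833333⌋ = 6; lat ⌊0.00518/0.00416667⌋ = 1.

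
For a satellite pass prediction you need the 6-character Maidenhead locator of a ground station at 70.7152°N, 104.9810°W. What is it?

DQ70mr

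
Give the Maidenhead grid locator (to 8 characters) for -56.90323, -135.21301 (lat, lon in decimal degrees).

CD23jc43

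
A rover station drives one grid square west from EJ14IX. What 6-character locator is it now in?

Longitude subsquare i = 8; −1 → 7 = h.
The latitude characters are unchanged.

EJ14hx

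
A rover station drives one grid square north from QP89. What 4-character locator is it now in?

QQ80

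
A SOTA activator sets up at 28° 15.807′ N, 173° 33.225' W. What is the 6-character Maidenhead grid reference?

AL38fg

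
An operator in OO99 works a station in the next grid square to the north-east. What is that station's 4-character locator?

PP00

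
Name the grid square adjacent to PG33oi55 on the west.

Longitude extended square 5; −1 → 4.
The latitude characters are unchanged.

PG33oi45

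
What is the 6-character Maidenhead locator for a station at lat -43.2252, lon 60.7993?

Add 180° to longitude and 90° to latitude: 240.7993, 46.7748.
Field: lon ⌊240.7993/20⌋ = 12 → M; lat ⌊46.7748/10⌋ = 4 → E.
Square: lon ⌊0.7993/2⌋ = 0; lat ⌊6.7748/1⌋ = 6.
Subsquare: lon ⌊0.7993/0.0833333⌋ = 9 → j; lat ⌊0.7748/0.0416667⌋ = 18 → s.

ME06js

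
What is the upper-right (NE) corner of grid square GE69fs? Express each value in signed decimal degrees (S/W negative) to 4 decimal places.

-40.2083, -47.5000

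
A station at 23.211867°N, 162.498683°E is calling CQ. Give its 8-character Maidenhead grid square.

RL13ff90

Shift to the Maidenhead origin (180°W, 90°S): lon 342.49868, lat 113.21187.
Field: 342.49868/20 → 17 → R, 113.21187/10 → 11 → L; chars RL.
Square: 2.49868/2 → 1, 3.21187/1 → 3; chars 13.
Subsquare: 0.49868/0.0833333 → 5 → f, 0.21187/0.0416667 → 5 → f; chars ff.
Extended square: 0.08202/0.00833333 → 9, 0.00353/0.00416667 → 0; chars 90.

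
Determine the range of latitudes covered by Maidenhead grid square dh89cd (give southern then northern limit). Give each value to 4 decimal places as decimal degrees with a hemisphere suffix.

Field D=3, H=7: +3·20° lon, +7·10° lat → SW at lon -120°, lat -20°.
Square 8, 9: +8·2° lon, +9·1° lat → SW at lon -104°, lat -11°.
Subsquare c=2, d=3: +2·0.0833333° lon, +3·0.0416667° lat → SW at lon -103.833°, lat -10.875°.
Cell spans 0.0833333° lon × 0.0416667° lat.
south 10.8750° S, north 10.8333° S.

10.8750° S, 10.8333° S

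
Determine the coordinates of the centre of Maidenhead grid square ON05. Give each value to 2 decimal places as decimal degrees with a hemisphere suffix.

Field O=14, N=13: +14·20° lon, +13·10° lat → SW at lon 100°, lat 40°.
Square 0, 5: +0·2° lon, +5·1° lat → SW at lon 100°, lat 45°.
Cell spans 2° lon × 1° lat. Centre is SW corner plus half of each.
latitude 45.50° N, longitude 101.00° E.

45.50° N, 101.00° E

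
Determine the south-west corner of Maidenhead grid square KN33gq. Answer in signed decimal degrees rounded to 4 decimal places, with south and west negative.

43.6667, 26.5000

Field K=10, N=13: +10·20° lon, +13·10° lat → SW at lon 20°, lat 40°.
Square 3, 3: +3·2° lon, +3·1° lat → SW at lon 26°, lat 43°.
Subsquare g=6, q=16: +6·0.0833333° lon, +16·0.0416667° lat → SW at lon 26.5°, lat 43.6667°.
latitude 43.6667, longitude 26.5000.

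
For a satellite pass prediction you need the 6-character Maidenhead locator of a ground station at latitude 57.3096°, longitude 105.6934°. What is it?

OO27uh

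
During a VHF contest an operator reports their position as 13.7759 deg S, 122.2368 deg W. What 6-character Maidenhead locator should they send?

CH86vf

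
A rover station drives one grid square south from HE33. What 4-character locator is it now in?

HE32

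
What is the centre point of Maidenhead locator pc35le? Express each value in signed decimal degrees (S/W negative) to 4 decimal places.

Field P=15, C=2: +15·20° lon, +2·10° lat → SW at lon 120°, lat -70°.
Square 3, 5: +3·2° lon, +5·1° lat → SW at lon 126°, lat -65°.
Subsquare l=11, e=4: +11·0.0833333° lon, +4·0.0416667° lat → SW at lon 126.917°, lat -64.8333°.
Cell spans 0.0833333° lon × 0.0416667° lat. Centre is SW corner plus half of each.
latitude -64.8125, longitude 126.9583.

-64.8125, 126.9583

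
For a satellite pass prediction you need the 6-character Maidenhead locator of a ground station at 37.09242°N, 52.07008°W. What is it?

Offset from 180°W / 90°S: lon 127.9299°, lat 127.0924°.
Field: lon ⌊127.9299/20⌋ = 6 → G; lat ⌊127.0924/10⌋ = 12 → M.
Square: lon ⌊7.9299/2⌋ = 3; lat ⌊7.0924/1⌋ = 7.
Subsquare: lon ⌊1.9299/0.0833333⌋ = 23 → x; lat ⌊0.0924/0.0416667⌋ = 2 → c.

GM37xc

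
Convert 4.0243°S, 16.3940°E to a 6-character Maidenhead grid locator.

JI85ex

Add 180° to longitude and 90° to latitude: 196.3940, 85.9757.
Field: lon ⌊196.3940/20⌋ = 9 → J; lat ⌊85.9757/10⌋ = 8 → I.
Square: lon ⌊16.3940/2⌋ = 8; lat ⌊5.9757/1⌋ = 5.
Subsquare: lon ⌊0.3940/0.0833333⌋ = 4 → e; lat ⌊0.9757/0.0416667⌋ = 23 → x.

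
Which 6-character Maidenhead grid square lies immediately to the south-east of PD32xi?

PD42ah

Longitude subsquare x = 23; +1 → 24, wraps to 0 = a, carry into square.
Longitude square 3; +1 → 4.
Latitude subsquare i = 8; −1 → 7 = h.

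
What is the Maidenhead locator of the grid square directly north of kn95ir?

Latitude subsquare r = 17; +1 → 18 = s.
The longitude characters are unchanged.

KN95is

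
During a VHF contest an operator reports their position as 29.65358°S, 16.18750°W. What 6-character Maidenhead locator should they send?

Offset from 180°W / 90°S: lon 163.8125°, lat 60.3464°.
Field: 163.8125/20 → 8 → I, 60.3464/10 → 6 → G; chars IG.
Square: 3.8125/2 → 1, 0.3464/1 → 0; chars 10.
Subsquare: 1.8125/0.0833333 → 21 → v, 0.3464/0.0416667 → 8 → i; chars vi.

IG10vi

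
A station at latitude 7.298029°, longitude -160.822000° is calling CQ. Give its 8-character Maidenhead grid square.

AJ97oh11

Shift to the Maidenhead origin (180°W, 90°S): lon 19.17800, lat 97.29803.
Field: 19.17800/20 → 0 → A, 97.29803/10 → 9 → J; chars AJ.
Square: 19.17800/2 → 9, 7.29803/1 → 7; chars 97.
Subsquare: 1.17800/0.0833333 → 14 → o, 0.29803/0.0416667 → 7 → h; chars oh.
Extended square: 0.01133/0.00833333 → 1, 0.00636/0.00416667 → 1; chars 11.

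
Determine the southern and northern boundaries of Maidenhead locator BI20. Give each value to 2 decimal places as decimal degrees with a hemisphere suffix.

Field B=1, I=8: +1·20° lon, +8·10° lat → SW at lon -160°, lat -10°.
Square 2, 0: +2·2° lon, +0·1° lat → SW at lon -156°, lat -10°.
Cell spans 2° lon × 1° lat.
south 10.00° S, north 9.00° S.

10.00° S, 9.00° S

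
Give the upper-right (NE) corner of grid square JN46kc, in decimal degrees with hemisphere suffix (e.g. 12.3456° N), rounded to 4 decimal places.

Field J=9, N=13: +9·20° lon, +13·10° lat → SW at lon 0°, lat 40°.
Square 4, 6: +4·2° lon, +6·1° lat → SW at lon 8°, lat 46°.
Subsquare k=10, c=2: +10·0.0833333° lon, +2·0.0416667° lat → SW at lon 8.83333°, lat 46.0833°.
Cell spans 0.0833333° lon × 0.0416667° lat. NE corner is SW corner plus one full cell.
latitude 46.1250° N, longitude 8.9167° E.

46.1250° N, 8.9167° E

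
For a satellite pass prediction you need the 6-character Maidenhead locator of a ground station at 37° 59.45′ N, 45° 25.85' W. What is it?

Shift to the Maidenhead origin (180°W, 90°S): lon 134.5692, lat 127.9908.
Field: 134.5692/20 → 6 → G, 127.9908/10 → 12 → M; chars GM.
Square: 14.5692/2 → 7, 7.9908/1 → 7; chars 77.
Subsquare: 0.5692/0.0833333 → 6 → g, 0.9908/0.0416667 → 23 → x; chars gx.

GM77gx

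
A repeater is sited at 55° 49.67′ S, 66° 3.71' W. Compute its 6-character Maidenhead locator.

FD64xe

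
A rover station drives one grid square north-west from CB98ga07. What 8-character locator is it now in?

Longitude extended square 0; −1 → -1, wraps to 9, carry into subsquare.
Longitude subsquare g = 6; −1 → 5 = f.
Latitude extended square 7; +1 → 8.

CB98fa98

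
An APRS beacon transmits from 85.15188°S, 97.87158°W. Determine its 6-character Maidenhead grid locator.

Shift to the Maidenhead origin (180°W, 90°S): lon 82.1284, lat 4.8481.
Field: 82.1284/20 → 4 → E, 4.8481/10 → 0 → A; chars EA.
Square: 2.1284/2 → 1, 4.8481/1 → 4; chars 14.
Subsquare: 0.1284/0.0833333 → 1 → b, 0.8481/0.0416667 → 20 → u; chars bu.

EA14bu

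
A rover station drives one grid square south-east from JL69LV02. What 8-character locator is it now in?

JL69lv11

Longitude extended square 0; +1 → 1.
Latitude extended square 2; −1 → 1.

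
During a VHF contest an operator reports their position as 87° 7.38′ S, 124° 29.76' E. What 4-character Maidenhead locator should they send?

PA22

Add 180° to longitude and 90° to latitude: 304.50, 2.88.
Field: lon ⌊304.50/20⌋ = 15 → P; lat ⌊2.88/10⌋ = 0 → A.
Square: lon ⌊4.50/2⌋ = 2; lat ⌊2.88/1⌋ = 2.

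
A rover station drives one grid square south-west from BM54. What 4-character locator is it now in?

Longitude square 5; −1 → 4.
Latitude square 4; −1 → 3.

BM43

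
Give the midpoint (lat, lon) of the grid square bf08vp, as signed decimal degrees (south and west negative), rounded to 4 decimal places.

-31.3542, -158.2083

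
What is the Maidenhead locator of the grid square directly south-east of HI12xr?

Longitude subsquare x = 23; +1 → 24, wraps to 0 = a, carry into square.
Longitude square 1; +1 → 2.
Latitude subsquare r = 17; −1 → 16 = q.

HI22aq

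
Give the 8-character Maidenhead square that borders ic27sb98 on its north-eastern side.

IC27tb09

Longitude extended square 9; +1 → 10, wraps to 0, carry into subsquare.
Longitude subsquare s = 18; +1 → 19 = t.
Latitude extended square 8; +1 → 9.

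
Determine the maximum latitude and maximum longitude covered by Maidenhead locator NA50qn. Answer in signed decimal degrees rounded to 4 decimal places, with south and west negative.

-89.4167, 91.4167

Field N=13, A=0: +13·20° lon, +0·10° lat → SW at lon 80°, lat -90°.
Square 5, 0: +5·2° lon, +0·1° lat → SW at lon 90°, lat -90°.
Subsquare q=16, n=13: +16·0.0833333° lon, +13·0.0416667° lat → SW at lon 91.3333°, lat -89.4583°.
Cell spans 0.0833333° lon × 0.0416667° lat. NE corner is SW corner plus one full cell.
latitude -89.4167, longitude 91.4167.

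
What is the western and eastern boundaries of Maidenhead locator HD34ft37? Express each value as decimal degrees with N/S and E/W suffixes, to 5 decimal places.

33.55833° W, 33.55000° W

Field H=7, D=3: +7·20° lon, +3·10° lat → SW at lon -40°, lat -60°.
Square 3, 4: +3·2° lon, +4·1° lat → SW at lon -34°, lat -56°.
Subsquare f=5, t=19: +5·0.0833333° lon, +19·0.0416667° lat → SW at lon -33.5833°, lat -55.2083°.
Extended square 3, 7: +3·0.00833333° lon, +7·0.00416667° lat → SW at lon -33.5583°, lat -55.1792°.
Cell spans 0.00833333° lon × 0.00416667° lat.
west 33.55833° W, east 33.55000° W.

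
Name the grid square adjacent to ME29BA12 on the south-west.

ME29ba01

Longitude extended square 1; −1 → 0.
Latitude extended square 2; −1 → 1.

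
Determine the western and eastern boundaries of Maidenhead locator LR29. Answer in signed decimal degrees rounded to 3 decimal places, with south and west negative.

44.000, 46.000

Field L=11, R=17: +11·20° lon, +17·10° lat → SW at lon 40°, lat 80°.
Square 2, 9: +2·2° lon, +9·1° lat → SW at lon 44°, lat 89°.
Cell spans 2° lon × 1° lat.
west 44.000, east 46.000.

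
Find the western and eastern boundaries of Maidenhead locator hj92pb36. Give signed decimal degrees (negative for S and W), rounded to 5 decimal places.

Field H=7, J=9: +7·20° lon, +9·10° lat → SW at lon -40°, lat 0°.
Square 9, 2: +9·2° lon, +2·1° lat → SW at lon -22°, lat 2°.
Subsquare p=15, b=1: +15·0.0833333° lon, +1·0.0416667° lat → SW at lon -20.75°, lat 2.04167°.
Extended square 3, 6: +3·0.00833333° lon, +6·0.00416667° lat → SW at lon -20.725°, lat 2.06667°.
Cell spans 0.00833333° lon × 0.00416667° lat.
west -20.72500, east -20.71667.

-20.72500, -20.71667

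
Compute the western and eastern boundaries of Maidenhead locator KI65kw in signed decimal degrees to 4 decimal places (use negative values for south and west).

32.8333, 32.9167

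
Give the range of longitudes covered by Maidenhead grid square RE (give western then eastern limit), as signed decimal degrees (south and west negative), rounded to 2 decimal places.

Field R=17, E=4: +17·20° lon, +4·10° lat → SW at lon 160°, lat -50°.
Cell spans 20° lon × 10° lat.
west 160.00, east 180.00.

160.00, 180.00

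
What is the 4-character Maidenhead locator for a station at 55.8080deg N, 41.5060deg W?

Shift to the Maidenhead origin (180°W, 90°S): lon 138.49, lat 145.81.
Field: lon ⌊138.49/20⌋ = 6 → G; lat ⌊145.81/10⌋ = 14 → O.
Square: lon ⌊18.49/2⌋ = 9; lat ⌊5.81/1⌋ = 5.

GO95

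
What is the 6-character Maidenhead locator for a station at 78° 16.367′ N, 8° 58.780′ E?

JQ48lg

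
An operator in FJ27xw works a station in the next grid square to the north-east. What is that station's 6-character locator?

Longitude subsquare x = 23; +1 → 24, wraps to 0 = a, carry into square.
Longitude square 2; +1 → 3.
Latitude subsquare w = 22; +1 → 23 = x.

FJ37ax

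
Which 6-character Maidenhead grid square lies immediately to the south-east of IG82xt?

Longitude subsquare x = 23; +1 → 24, wraps to 0 = a, carry into square.
Longitude square 8; +1 → 9.
Latitude subsquare t = 19; −1 → 18 = s.

IG92as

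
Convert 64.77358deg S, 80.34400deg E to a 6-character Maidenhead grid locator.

Shift to the Maidenhead origin (180°W, 90°S): lon 260.3440, lat 25.2264.
Field (20°×10°, letters A–R): lon ⌊260.3440/20⌋ = 13 → N; lat ⌊25.2264/10⌋ = 2 → C.
Square (2°×1°, digits 0–9): lon ⌊0.3440/2⌋ = 0; lat ⌊5.2264/1⌋ = 5.
Subsquare (5′×2.5′, letters a–x): lon ⌊0.3440/0.0833333⌋ = 4 → e; lat ⌊0.2264/0.0416667⌋ = 5 → f.

NC05ef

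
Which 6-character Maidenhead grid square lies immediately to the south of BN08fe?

BN08fd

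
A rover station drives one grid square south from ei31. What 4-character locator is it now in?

EI30

Latitude square 1; −1 → 0.
The longitude characters are unchanged.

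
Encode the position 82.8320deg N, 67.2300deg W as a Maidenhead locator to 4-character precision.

Shift to the Maidenhead origin (180°W, 90°S): lon 112.77, lat 172.83.
Field: 112.77/20 → 5 → F, 172.83/10 → 17 → R; chars FR.
Square: 12.77/2 → 6, 2.83/1 → 2; chars 62.

FR62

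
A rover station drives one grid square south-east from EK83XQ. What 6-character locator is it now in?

EK93ap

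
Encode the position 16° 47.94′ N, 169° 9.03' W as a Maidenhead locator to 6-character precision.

Offset from 180°W / 90°S: lon 10.8495°, lat 106.7990°.
Field (20°×10°, letters A–R): 10.8495/20 → 0 → A, 106.7990/10 → 10 → K; chars AK.
Square (2°×1°, digits 0–9): 10.8495/2 → 5, 6.7990/1 → 6; chars 56.
Subsquare (5′×2.5′, letters a–x): 0.8495/0.0833333 → 10 → k, 0.7990/0.0416667 → 19 → t; chars kt.

AK56kt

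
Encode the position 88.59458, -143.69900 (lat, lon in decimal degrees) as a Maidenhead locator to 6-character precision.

BR88do

Offset from 180°W / 90°S: lon 36.3010°, lat 178.5946°.
Field: 36.3010/20 → 1 → B, 178.5946/10 → 17 → R; chars BR.
Square: 16.3010/2 → 8, 8.5946/1 → 8; chars 88.
Subsquare: 0.3010/0.0833333 → 3 → d, 0.5946/0.0416667 → 14 → o; chars do.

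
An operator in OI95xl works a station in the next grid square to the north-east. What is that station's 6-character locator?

PI05am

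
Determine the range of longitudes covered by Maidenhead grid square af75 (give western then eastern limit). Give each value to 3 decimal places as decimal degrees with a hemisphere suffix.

166.000° W, 164.000° W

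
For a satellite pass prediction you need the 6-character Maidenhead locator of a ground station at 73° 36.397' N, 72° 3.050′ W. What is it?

Shift to the Maidenhead origin (180°W, 90°S): lon 107.9492, lat 163.6066.
Field (20°×10°, letters A–R): lon ⌊107.9492/20⌋ = 5 → F; lat ⌊163.6066/10⌋ = 16 → Q.
Square (2°×1°, digits 0–9): lon ⌊7.9492/2⌋ = 3; lat ⌊3.6066/1⌋ = 3.
Subsquare (5′×2.5′, letters a–x): lon ⌊1.9492/0.0833333⌋ = 23 → x; lat ⌊0.6066/0.0416667⌋ = 14 → o.

FQ33xo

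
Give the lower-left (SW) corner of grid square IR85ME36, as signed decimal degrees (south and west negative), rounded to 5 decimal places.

Field I=8, R=17: +8·20° lon, +17·10° lat → SW at lon -20°, lat 80°.
Square 8, 5: +8·2° lon, +5·1° lat → SW at lon -4°, lat 85°.
Subsquare m=12, e=4: +12·0.0833333° lon, +4·0.0416667° lat → SW at lon -3°, lat 85.1667°.
Extended square 3, 6: +3·0.00833333° lon, +6·0.00416667° lat → SW at lon -2.975°, lat 85.1917°.
latitude 85.19167, longitude -2.97500.

85.19167, -2.97500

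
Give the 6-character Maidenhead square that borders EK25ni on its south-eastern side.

EK25oh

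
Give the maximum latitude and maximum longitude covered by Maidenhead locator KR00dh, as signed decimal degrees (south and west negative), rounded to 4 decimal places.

Field K=10, R=17: +10·20° lon, +17·10° lat → SW at lon 20°, lat 80°.
Square 0, 0: +0·2° lon, +0·1° lat → SW at lon 20°, lat 80°.
Subsquare d=3, h=7: +3·0.0833333° lon, +7·0.0416667° lat → SW at lon 20.25°, lat 80.2917°.
Cell spans 0.0833333° lon × 0.0416667° lat. NE corner is SW corner plus one full cell.
latitude 80.3333, longitude 20.3333.

80.3333, 20.3333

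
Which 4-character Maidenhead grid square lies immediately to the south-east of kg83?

KG92

Longitude square 8; +1 → 9.
Latitude square 3; −1 → 2.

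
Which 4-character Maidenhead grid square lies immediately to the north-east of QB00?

QB11

Longitude square 0; +1 → 1.
Latitude square 0; +1 → 1.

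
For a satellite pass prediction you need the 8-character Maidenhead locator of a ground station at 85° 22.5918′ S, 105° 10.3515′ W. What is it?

DA74jo99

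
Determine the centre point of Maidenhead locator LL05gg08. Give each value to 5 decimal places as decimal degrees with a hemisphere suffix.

Field L=11, L=11: +11·20° lon, +11·10° lat → SW at lon 40°, lat 20°.
Square 0, 5: +0·2° lon, +5·1° lat → SW at lon 40°, lat 25°.
Subsquare g=6, g=6: +6·0.0833333° lon, +6·0.0416667° lat → SW at lon 40.5°, lat 25.25°.
Extended square 0, 8: +0·0.00833333° lon, +8·0.00416667° lat → SW at lon 40.5°, lat 25.2833°.
Cell spans 0.00833333° lon × 0.00416667° lat. Centre is SW corner plus half of each.
latitude 25.28542° N, longitude 40.50417° E.

25.28542° N, 40.50417° E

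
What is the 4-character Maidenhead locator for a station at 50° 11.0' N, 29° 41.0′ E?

KO40

Offset from 180°W / 90°S: lon 209.68°, lat 140.18°.
Field: lon ⌊209.68/20⌋ = 10 → K; lat ⌊140.18/10⌋ = 14 → O.
Square: lon ⌊9.68/2⌋ = 4; lat ⌊0.18/1⌋ = 0.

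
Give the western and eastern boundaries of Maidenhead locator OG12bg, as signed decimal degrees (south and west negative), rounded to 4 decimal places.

102.0833, 102.1667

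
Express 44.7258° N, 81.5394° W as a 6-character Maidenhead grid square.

EN94fr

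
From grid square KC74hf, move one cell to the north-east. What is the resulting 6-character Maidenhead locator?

KC74ig

Longitude subsquare h = 7; +1 → 8 = i.
Latitude subsquare f = 5; +1 → 6 = g.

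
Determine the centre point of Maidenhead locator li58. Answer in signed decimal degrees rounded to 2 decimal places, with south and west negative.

-1.50, 51.00

Field L=11, I=8: +11·20° lon, +8·10° lat → SW at lon 40°, lat -10°.
Square 5, 8: +5·2° lon, +8·1° lat → SW at lon 50°, lat -2°.
Cell spans 2° lon × 1° lat. Centre is SW corner plus half of each.
latitude -1.50, longitude 51.00.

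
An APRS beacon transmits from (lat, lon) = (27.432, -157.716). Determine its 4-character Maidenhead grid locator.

BL17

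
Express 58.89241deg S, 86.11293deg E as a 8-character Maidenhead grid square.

ND31bc35

Offset from 180°W / 90°S: lon 266.11293°, lat 31.10759°.
Field (20°×10°, letters A–R): lon ⌊266.11293/20⌋ = 13 → N; lat ⌊31.10759/10⌋ = 3 → D.
Square (2°×1°, digits 0–9): lon ⌊6.11293/2⌋ = 3; lat ⌊1.10759/1⌋ = 1.
Subsquare (5′×2.5′, letters a–x): lon ⌊0.11293/0.0833333⌋ = 1 → b; lat ⌊0.10759/0.0416667⌋ = 2 → c.
Extended square (30″×15″, digits 0–9): lon ⌊0.02960/0.00833333⌋ = 3; lat ⌊0.02426/0.00416667⌋ = 5.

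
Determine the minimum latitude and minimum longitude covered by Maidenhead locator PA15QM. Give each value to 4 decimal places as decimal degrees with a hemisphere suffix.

84.5000° S, 123.3333° E

Field P=15, A=0: +15·20° lon, +0·10° lat → SW at lon 120°, lat -90°.
Square 1, 5: +1·2° lon, +5·1° lat → SW at lon 122°, lat -85°.
Subsquare q=16, m=12: +16·0.0833333° lon, +12·0.0416667° lat → SW at lon 123.333°, lat -84.5°.
latitude 84.5000° S, longitude 123.3333° E.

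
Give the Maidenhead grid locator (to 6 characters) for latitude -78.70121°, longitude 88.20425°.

Add 180° to longitude and 90° to latitude: 268.2043, 11.2988.
Field: lon ⌊268.2043/20⌋ = 13 → N; lat ⌊11.2988/10⌋ = 1 → B.
Square: lon ⌊8.2043/2⌋ = 4; lat ⌊1.2988/1⌋ = 1.
Subsquare: lon ⌊0.2043/0.0833333⌋ = 2 → c; lat ⌊0.2988/0.0416667⌋ = 7 → h.

NB41ch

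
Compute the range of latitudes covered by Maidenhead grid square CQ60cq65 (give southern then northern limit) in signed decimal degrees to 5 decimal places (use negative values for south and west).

70.68750, 70.69167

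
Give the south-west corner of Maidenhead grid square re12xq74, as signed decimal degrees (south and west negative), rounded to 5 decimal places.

-47.31667, 163.97500

Field R=17, E=4: +17·20° lon, +4·10° lat → SW at lon 160°, lat -50°.
Square 1, 2: +1·2° lon, +2·1° lat → SW at lon 162°, lat -48°.
Subsquare x=23, q=16: +23·0.0833333° lon, +16·0.0416667° lat → SW at lon 163.917°, lat -47.3333°.
Extended square 7, 4: +7·0.00833333° lon, +4·0.00416667° lat → SW at lon 163.975°, lat -47.3167°.
latitude -47.31667, longitude 163.97500.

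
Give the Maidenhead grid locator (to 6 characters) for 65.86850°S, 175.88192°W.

AC24bd

Shift to the Maidenhead origin (180°W, 90°S): lon 4.1181, lat 24.1315.
Field (20°×10°, letters A–R): lon ⌊4.1181/20⌋ = 0 → A; lat ⌊24.1315/10⌋ = 2 → C.
Square (2°×1°, digits 0–9): lon ⌊4.1181/2⌋ = 2; lat ⌊4.1315/1⌋ = 4.
Subsquare (5′×2.5′, letters a–x): lon ⌊0.1181/0.0833333⌋ = 1 → b; lat ⌊0.1315/0.0416667⌋ = 3 → d.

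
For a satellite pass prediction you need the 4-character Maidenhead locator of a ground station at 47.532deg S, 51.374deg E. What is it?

Add 180° to longitude and 90° to latitude: 231.37, 42.47.
Field (20°×10°, letters A–R): 231.37/20 → 11 → L, 42.47/10 → 4 → E; chars LE.
Square (2°×1°, digits 0–9): 11.37/2 → 5, 2.47/1 → 2; chars 52.

LE52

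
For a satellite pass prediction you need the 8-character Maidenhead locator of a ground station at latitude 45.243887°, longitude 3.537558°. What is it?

JN15sf48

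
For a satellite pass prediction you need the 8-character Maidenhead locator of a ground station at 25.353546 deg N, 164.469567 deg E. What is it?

RL25fi64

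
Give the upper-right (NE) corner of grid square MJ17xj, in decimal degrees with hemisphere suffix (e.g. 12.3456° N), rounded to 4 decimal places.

7.4167° N, 64.0000° E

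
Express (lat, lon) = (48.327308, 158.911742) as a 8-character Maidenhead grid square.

Add 180° to longitude and 90° to latitude: 338.91174, 138.32731.
Field (20°×10°, letters A–R): 338.91174/20 → 16 → Q, 138.32731/10 → 13 → N; chars QN.
Square (2°×1°, digits 0–9): 18.91174/2 → 9, 8.32731/1 → 8; chars 98.
Subsquare (5′×2.5′, letters a–x): 0.91174/0.0833333 → 10 → k, 0.32731/0.0416667 → 7 → h; chars kh.
Extended square (30″×15″, digits 0–9): 0.07841/0.00833333 → 9, 0.03564/0.00416667 → 8; chars 98.

QN98kh98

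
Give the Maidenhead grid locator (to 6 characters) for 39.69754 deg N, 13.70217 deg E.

Offset from 180°W / 90°S: lon 193.7022°, lat 129.6975°.
Field: lon ⌊193.7022/20⌋ = 9 → J; lat ⌊129.6975/10⌋ = 12 → M.
Square: lon ⌊13.7022/2⌋ = 6; lat ⌊9.6975/1⌋ = 9.
Subsquare: lon ⌊1.7022/0.0833333⌋ = 20 → u; lat ⌊0.6975/0.0416667⌋ = 16 → q.

JM69uq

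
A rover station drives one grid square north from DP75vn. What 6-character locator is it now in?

DP75vo

Latitude subsquare n = 13; +1 → 14 = o.
The longitude characters are unchanged.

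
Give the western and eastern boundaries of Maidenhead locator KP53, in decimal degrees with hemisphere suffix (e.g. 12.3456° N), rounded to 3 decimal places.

Field K=10, P=15: +10·20° lon, +15·10° lat → SW at lon 20°, lat 60°.
Square 5, 3: +5·2° lon, +3·1° lat → SW at lon 30°, lat 63°.
Cell spans 2° lon × 1° lat.
west 30.000° E, east 32.000° E.

30.000° E, 32.000° E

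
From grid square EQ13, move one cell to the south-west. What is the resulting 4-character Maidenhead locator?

Longitude square 1; −1 → 0.
Latitude square 3; −1 → 2.

EQ02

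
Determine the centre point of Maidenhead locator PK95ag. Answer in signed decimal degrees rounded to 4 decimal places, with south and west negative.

15.2708, 138.0417

Field P=15, K=10: +15·20° lon, +10·10° lat → SW at lon 120°, lat 10°.
Square 9, 5: +9·2° lon, +5·1° lat → SW at lon 138°, lat 15°.
Subsquare a=0, g=6: +0·0.0833333° lon, +6·0.0416667° lat → SW at lon 138°, lat 15.25°.
Cell spans 0.0833333° lon × 0.0416667° lat. Centre is SW corner plus half of each.
latitude 15.2708, longitude 138.0417.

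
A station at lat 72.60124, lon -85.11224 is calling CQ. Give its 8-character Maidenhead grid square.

EQ72ko64

Add 180° to longitude and 90° to latitude: 94.88776, 162.60124.
Field: 94.88776/20 → 4 → E, 162.60124/10 → 16 → Q; chars EQ.
Square: 14.88776/2 → 7, 2.60124/1 → 2; chars 72.
Subsquare: 0.88776/0.0833333 → 10 → k, 0.60124/0.0416667 → 14 → o; chars ko.
Extended square: 0.05443/0.00833333 → 6, 0.01791/0.00416667 → 4; chars 64.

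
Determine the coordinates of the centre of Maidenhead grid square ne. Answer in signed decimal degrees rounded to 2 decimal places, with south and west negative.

-45.00, 90.00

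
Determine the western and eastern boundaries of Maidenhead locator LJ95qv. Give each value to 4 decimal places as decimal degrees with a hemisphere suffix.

Field L=11, J=9: +11·20° lon, +9·10° lat → SW at lon 40°, lat 0°.
Square 9, 5: +9·2° lon, +5·1° lat → SW at lon 58°, lat 5°.
Subsquare q=16, v=21: +16·0.0833333° lon, +21·0.0416667° lat → SW at lon 59.3333°, lat 5.875°.
Cell spans 0.0833333° lon × 0.0416667° lat.
west 59.3333° E, east 59.4167° E.

59.3333° E, 59.4167° E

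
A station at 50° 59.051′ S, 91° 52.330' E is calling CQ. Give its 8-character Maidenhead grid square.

ND59wa43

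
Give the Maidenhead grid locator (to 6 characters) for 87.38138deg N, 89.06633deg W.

ER57lj

Offset from 180°W / 90°S: lon 90.9337°, lat 177.3814°.
Field: 90.9337/20 → 4 → E, 177.3814/10 → 17 → R; chars ER.
Square: 10.9337/2 → 5, 7.3814/1 → 7; chars 57.
Subsquare: 0.9337/0.0833333 → 11 → l, 0.3814/0.0416667 → 9 → j; chars lj.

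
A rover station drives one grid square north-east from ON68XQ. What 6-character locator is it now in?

ON78ar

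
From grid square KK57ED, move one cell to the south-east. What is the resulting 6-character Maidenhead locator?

KK57fc

Longitude subsquare e = 4; +1 → 5 = f.
Latitude subsquare d = 3; −1 → 2 = c.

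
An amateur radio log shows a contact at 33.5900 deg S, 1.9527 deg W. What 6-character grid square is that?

IF96aj

Shift to the Maidenhead origin (180°W, 90°S): lon 178.0473, lat 56.4100.
Field: lon ⌊178.0473/20⌋ = 8 → I; lat ⌊56.4100/10⌋ = 5 → F.
Square: lon ⌊18.0473/2⌋ = 9; lat ⌊6.4100/1⌋ = 6.
Subsquare: lon ⌊0.0473/0.0833333⌋ = 0 → a; lat ⌊0.4100/0.0416667⌋ = 9 → j.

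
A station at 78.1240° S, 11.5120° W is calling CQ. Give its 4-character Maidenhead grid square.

IB41

Offset from 180°W / 90°S: lon 168.49°, lat 11.88°.
Field (20°×10°, letters A–R): lon ⌊168.49/20⌋ = 8 → I; lat ⌊11.88/10⌋ = 1 → B.
Square (2°×1°, digits 0–9): lon ⌊8.49/2⌋ = 4; lat ⌊1.88/1⌋ = 1.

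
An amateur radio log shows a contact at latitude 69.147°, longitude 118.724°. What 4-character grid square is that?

Add 180° to longitude and 90° to latitude: 298.72, 159.15.
Field: lon ⌊298.72/20⌋ = 14 → O; lat ⌊159.15/10⌋ = 15 → P.
Square: lon ⌊18.72/2⌋ = 9; lat ⌊9.15/1⌋ = 9.

OP99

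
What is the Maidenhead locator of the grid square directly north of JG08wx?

Latitude subsquare x = 23; +1 → 24, wraps to 0 = a, carry into square.
Latitude square 8; +1 → 9.
The longitude characters are unchanged.

JG09wa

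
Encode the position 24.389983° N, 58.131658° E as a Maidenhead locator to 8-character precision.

LL94bj53

Add 180° to longitude and 90° to latitude: 238.13166, 114.38998.
Field: 238.13166/20 → 11 → L, 114.38998/10 → 11 → L; chars LL.
Square: 18.13166/2 → 9, 4.38998/1 → 4; chars 94.
Subsquare: 0.13166/0.0833333 → 1 → b, 0.38998/0.0416667 → 9 → j; chars bj.
Extended square: 0.04832/0.00833333 → 5, 0.01498/0.00416667 → 3; chars 53.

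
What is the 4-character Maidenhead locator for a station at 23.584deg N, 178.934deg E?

Offset from 180°W / 90°S: lon 358.93°, lat 113.58°.
Field: lon ⌊358.93/20⌋ = 17 → R; lat ⌊113.58/10⌋ = 11 → L.
Square: lon ⌊18.93/2⌋ = 9; lat ⌊3.58/1⌋ = 3.

RL93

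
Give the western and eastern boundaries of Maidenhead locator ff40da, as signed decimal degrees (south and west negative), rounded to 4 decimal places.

Field F=5, F=5: +5·20° lon, +5·10° lat → SW at lon -80°, lat -40°.
Square 4, 0: +4·2° lon, +0·1° lat → SW at lon -72°, lat -40°.
Subsquare d=3, a=0: +3·0.0833333° lon, +0·0.0416667° lat → SW at lon -71.75°, lat -40°.
Cell spans 0.0833333° lon × 0.0416667° lat.
west -71.7500, east -71.6667.

-71.7500, -71.6667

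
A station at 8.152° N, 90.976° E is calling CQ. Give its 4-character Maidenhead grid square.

NJ58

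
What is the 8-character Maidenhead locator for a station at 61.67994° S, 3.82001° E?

JC18vh86

Shift to the Maidenhead origin (180°W, 90°S): lon 183.82001, lat 28.32006.
Field: lon ⌊183.82001/20⌋ = 9 → J; lat ⌊28.32006/10⌋ = 2 → C.
Square: lon ⌊3.82001/2⌋ = 1; lat ⌊8.32006/1⌋ = 8.
Subsquare: lon ⌊1.82001/0.0833333⌋ = 21 → v; lat ⌊0.32006/0.0416667⌋ = 7 → h.
Extended square: lon ⌊0.07001/0.00833333⌋ = 8; lat ⌊0.02839/0.00416667⌋ = 6.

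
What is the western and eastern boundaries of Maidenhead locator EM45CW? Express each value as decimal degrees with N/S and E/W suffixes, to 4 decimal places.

Field E=4, M=12: +4·20° lon, +12·10° lat → SW at lon -100°, lat 30°.
Square 4, 5: +4·2° lon, +5·1° lat → SW at lon -92°, lat 35°.
Subsquare c=2, w=22: +2·0.0833333° lon, +22·0.0416667° lat → SW at lon -91.8333°, lat 35.9167°.
Cell spans 0.0833333° lon × 0.0416667° lat.
west 91.8333° W, east 91.7500° W.

91.8333° W, 91.7500° W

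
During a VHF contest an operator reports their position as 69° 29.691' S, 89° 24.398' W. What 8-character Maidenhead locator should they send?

EC50hm11

Add 180° to longitude and 90° to latitude: 90.59337, 20.50515.
Field: lon ⌊90.59337/20⌋ = 4 → E; lat ⌊20.50515/10⌋ = 2 → C.
Square: lon ⌊10.59337/2⌋ = 5; lat ⌊0.50515/1⌋ = 0.
Subsquare: lon ⌊0.59337/0.0833333⌋ = 7 → h; lat ⌊0.50515/0.0416667⌋ = 12 → m.
Extended square: lon ⌊0.01003/0.00833333⌋ = 1; lat ⌊0.00515/0.00416667⌋ = 1.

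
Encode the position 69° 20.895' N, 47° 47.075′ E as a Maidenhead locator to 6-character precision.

Add 180° to longitude and 90° to latitude: 227.7846, 159.3483.
Field: 227.7846/20 → 11 → L, 159.3483/10 → 15 → P; chars LP.
Square: 7.7846/2 → 3, 9.3483/1 → 9; chars 39.
Subsquare: 1.7846/0.0833333 → 21 → v, 0.3483/0.0416667 → 8 → i; chars vi.

LP39vi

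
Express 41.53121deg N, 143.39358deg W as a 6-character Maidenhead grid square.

Shift to the Maidenhead origin (180°W, 90°S): lon 36.6064, lat 131.5312.
Field: 36.6064/20 → 1 → B, 131.5312/10 → 13 → N; chars BN.
Square: 16.6064/2 → 8, 1.5312/1 → 1; chars 81.
Subsquare: 0.6064/0.0833333 → 7 → h, 0.5312/0.0416667 → 12 → m; chars hm.

BN81hm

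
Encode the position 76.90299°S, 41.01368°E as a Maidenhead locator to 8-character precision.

Shift to the Maidenhead origin (180°W, 90°S): lon 221.01368, lat 13.09701.
Field: lon ⌊221.01368/20⌋ = 11 → L; lat ⌊13.09701/10⌋ = 1 → B.
Square: lon ⌊1.01368/2⌋ = 0; lat ⌊3.09701/1⌋ = 3.
Subsquare: lon ⌊1.01368/0.0833333⌋ = 12 → m; lat ⌊0.09701/0.0416667⌋ = 2 → c.
Extended square: lon ⌊0.01368/0.00833333⌋ = 1; lat ⌊0.01368/0.00416667⌋ = 3.

LB03mc13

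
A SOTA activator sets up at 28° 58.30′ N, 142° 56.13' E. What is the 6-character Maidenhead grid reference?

QL18lx

Add 180° to longitude and 90° to latitude: 322.9355, 118.9717.
Field: lon ⌊322.9355/20⌋ = 16 → Q; lat ⌊118.9717/10⌋ = 11 → L.
Square: lon ⌊2.9355/2⌋ = 1; lat ⌊8.9717/1⌋ = 8.
Subsquare: lon ⌊0.9355/0.0833333⌋ = 11 → l; lat ⌊0.9717/0.0416667⌋ = 23 → x.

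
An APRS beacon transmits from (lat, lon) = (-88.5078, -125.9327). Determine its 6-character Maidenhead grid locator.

Shift to the Maidenhead origin (180°W, 90°S): lon 54.0673, lat 1.4922.
Field: 54.0673/20 → 2 → C, 1.4922/10 → 0 → A; chars CA.
Square: 14.0673/2 → 7, 1.4922/1 → 1; chars 71.
Subsquare: 0.0673/0.0833333 → 0 → a, 0.4922/0.0416667 → 11 → l; chars al.

CA71al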